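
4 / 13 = 0.31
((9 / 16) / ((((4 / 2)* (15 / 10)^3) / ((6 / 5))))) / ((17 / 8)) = 4 / 85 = 0.05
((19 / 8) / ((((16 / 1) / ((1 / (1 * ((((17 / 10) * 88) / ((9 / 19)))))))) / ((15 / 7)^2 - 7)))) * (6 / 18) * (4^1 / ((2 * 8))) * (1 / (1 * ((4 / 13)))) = -11505 / 37531648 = -0.00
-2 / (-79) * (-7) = -14 / 79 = -0.18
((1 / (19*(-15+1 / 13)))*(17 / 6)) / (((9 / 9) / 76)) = -221 / 291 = -0.76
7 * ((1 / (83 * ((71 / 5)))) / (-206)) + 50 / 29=1.72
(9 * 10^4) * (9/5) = 162000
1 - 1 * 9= -8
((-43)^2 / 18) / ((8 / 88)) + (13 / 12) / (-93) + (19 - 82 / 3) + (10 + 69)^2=2738887 / 372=7362.60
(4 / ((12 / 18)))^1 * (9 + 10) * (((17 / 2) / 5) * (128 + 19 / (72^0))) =142443 / 5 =28488.60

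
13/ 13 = 1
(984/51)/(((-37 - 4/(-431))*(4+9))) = -141368/3523403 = -0.04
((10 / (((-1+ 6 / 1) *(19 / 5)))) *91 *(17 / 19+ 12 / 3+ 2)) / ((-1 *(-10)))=33.02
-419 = -419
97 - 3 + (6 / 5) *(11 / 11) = 476 / 5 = 95.20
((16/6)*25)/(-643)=-200/1929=-0.10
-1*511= -511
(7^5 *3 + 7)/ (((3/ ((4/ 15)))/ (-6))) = -26894.93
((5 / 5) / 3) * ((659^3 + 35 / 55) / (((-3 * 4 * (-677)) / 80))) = 62962059520 / 67023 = 939409.75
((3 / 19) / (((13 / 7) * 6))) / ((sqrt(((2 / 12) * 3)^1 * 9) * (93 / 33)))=77 * sqrt(2) / 45942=0.00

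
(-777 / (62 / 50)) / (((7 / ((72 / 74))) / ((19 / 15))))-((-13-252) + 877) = -22392 / 31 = -722.32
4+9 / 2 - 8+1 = 3 / 2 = 1.50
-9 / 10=-0.90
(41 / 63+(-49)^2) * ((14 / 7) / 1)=302608 / 63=4803.30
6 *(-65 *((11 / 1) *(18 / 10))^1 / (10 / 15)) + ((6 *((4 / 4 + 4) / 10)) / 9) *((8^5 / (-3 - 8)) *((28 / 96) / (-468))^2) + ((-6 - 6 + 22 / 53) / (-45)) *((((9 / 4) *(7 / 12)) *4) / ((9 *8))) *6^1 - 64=-100386178949467 / 8619141960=-11646.89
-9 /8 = -1.12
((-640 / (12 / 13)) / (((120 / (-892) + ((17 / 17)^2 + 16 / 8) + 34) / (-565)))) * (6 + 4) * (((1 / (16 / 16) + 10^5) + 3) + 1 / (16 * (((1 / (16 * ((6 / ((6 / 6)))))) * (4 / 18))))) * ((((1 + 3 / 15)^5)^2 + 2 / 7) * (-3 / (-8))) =116078946101508983632 / 4495859375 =25819078494.09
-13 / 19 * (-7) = 91 / 19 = 4.79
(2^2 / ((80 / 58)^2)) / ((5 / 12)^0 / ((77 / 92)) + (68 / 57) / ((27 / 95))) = 5245317 / 13452800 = 0.39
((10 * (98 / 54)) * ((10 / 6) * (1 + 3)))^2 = 96040000 / 6561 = 14638.01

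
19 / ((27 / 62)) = 1178 / 27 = 43.63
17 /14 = 1.21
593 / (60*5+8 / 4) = 1.96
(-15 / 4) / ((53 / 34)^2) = -4335 / 2809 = -1.54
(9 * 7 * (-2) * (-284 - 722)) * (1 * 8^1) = 1014048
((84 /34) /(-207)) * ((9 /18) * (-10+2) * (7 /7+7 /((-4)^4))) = 1841 /37536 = 0.05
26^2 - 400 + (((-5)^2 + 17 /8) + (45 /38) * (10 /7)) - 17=306237 /1064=287.82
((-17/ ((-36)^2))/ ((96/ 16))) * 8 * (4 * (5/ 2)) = -0.17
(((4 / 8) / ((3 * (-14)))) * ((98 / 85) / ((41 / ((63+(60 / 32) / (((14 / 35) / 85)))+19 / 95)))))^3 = -17276959783874413 / 4680929060352000000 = -0.00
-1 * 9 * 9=-81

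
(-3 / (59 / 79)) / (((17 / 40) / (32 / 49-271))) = 2555.22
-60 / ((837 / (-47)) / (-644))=-605360 / 279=-2169.75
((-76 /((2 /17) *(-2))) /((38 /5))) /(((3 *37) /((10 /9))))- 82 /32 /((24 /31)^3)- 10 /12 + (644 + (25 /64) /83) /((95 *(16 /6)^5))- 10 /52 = -1304023251754087 /214753597194240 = -6.07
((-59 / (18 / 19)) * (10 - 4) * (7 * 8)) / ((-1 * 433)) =62776 / 1299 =48.33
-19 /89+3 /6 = 51 /178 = 0.29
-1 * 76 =-76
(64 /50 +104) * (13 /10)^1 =17108 /125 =136.86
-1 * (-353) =353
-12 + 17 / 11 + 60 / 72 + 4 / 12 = -613 / 66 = -9.29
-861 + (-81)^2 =5700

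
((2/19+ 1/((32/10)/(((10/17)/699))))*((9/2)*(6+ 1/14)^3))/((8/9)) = 26558485875/222129152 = 119.56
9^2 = 81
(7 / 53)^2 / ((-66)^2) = 49 / 12236004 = 0.00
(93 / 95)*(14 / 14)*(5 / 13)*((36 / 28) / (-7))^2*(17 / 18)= 0.01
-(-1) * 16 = 16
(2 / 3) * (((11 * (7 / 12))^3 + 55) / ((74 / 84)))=3861011 / 15984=241.55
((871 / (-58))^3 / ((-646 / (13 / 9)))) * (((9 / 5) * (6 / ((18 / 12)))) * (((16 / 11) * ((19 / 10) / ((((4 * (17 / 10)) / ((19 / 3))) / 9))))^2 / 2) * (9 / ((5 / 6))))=57269696965894764 / 362465049925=158000.60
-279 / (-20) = 279 / 20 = 13.95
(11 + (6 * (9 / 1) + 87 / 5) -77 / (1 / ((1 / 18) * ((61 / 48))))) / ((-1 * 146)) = -332483 / 630720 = -0.53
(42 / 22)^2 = 441 / 121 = 3.64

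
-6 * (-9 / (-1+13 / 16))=-288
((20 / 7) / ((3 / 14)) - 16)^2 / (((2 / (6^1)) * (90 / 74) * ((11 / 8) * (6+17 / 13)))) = 246272 / 141075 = 1.75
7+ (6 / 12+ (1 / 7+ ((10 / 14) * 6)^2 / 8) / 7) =2692 / 343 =7.85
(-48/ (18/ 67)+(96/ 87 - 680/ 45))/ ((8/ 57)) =-119434/ 87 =-1372.80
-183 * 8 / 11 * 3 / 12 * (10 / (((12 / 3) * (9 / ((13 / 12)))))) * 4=-40.05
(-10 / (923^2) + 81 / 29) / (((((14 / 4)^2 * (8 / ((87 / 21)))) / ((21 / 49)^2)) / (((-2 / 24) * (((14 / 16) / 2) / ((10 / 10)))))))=-207017877 / 261821635712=-0.00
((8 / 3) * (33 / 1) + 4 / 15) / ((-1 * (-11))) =1324 / 165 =8.02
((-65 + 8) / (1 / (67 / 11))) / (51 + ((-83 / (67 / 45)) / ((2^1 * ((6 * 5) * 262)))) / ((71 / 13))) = -334017512 / 49065577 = -6.81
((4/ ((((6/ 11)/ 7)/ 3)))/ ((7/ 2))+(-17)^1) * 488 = 13176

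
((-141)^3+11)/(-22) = 1401605/11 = 127418.64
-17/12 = -1.42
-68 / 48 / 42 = -17 / 504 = -0.03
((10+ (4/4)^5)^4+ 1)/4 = 7321/2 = 3660.50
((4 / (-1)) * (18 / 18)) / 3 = -4 / 3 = -1.33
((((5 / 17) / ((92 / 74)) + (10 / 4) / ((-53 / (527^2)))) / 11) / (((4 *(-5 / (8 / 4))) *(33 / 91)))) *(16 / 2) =19763394196 / 7522449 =2627.26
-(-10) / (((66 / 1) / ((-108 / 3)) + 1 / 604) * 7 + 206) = 18120 / 350039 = 0.05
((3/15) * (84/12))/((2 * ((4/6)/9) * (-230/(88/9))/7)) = -1617/575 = -2.81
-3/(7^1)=-3/7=-0.43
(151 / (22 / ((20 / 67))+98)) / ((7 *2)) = 755 / 12019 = 0.06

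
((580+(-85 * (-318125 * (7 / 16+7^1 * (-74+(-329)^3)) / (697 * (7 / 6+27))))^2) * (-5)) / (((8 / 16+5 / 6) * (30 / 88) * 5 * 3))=-796918731012707370568209482636599 / 9218119872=-86451330865564531744050.80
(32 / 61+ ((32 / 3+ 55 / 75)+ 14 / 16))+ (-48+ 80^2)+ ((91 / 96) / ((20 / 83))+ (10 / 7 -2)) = 5220873947 / 819840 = 6368.16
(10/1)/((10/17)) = 17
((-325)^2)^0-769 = -768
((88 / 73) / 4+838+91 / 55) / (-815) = -3372423 / 3272225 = -1.03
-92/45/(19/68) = -6256/855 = -7.32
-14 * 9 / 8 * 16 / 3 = -84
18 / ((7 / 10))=180 / 7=25.71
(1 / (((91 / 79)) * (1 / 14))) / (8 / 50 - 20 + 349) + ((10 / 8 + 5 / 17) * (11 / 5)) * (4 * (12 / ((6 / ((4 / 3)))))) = 65964982 / 1818609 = 36.27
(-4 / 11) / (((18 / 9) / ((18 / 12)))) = -3 / 11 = -0.27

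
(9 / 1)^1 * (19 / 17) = 171 / 17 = 10.06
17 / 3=5.67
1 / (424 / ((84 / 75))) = 7 / 2650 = 0.00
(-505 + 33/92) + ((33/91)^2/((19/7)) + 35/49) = -1041962431/2067884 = -503.88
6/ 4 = 3/ 2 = 1.50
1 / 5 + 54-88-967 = -5004 / 5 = -1000.80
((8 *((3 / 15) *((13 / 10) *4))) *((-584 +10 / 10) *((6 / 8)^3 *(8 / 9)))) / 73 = -45474 / 1825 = -24.92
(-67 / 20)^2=4489 / 400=11.22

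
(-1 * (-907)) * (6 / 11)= 5442 / 11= 494.73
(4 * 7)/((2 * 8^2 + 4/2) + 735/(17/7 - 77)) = 4872/20905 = 0.23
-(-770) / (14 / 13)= 715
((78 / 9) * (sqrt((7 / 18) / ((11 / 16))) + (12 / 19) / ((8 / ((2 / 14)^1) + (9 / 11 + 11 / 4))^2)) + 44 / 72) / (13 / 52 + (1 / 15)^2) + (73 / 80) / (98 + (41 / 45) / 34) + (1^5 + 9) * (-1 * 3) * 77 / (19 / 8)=-34795020810006782681 / 35863226338385368 + 5200 * sqrt(154) / 2519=-944.60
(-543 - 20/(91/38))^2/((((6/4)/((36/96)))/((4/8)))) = 2517329929/66248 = 37998.58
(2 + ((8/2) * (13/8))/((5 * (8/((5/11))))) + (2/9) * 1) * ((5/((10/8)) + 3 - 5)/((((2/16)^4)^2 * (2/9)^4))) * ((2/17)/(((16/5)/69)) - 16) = -79538814369792/187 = -425341253314.40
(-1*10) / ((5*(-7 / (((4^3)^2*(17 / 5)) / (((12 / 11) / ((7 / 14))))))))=191488 / 105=1823.70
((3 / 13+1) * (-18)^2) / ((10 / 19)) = 49248 / 65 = 757.66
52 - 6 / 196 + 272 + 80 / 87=2770003 / 8526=324.89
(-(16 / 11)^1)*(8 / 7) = -128 / 77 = -1.66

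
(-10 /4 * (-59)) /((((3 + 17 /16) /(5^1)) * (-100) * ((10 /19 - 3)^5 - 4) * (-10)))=-146089841 /77756055975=-0.00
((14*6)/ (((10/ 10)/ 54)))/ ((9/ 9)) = 4536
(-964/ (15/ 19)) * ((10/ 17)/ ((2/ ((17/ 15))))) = -18316/ 45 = -407.02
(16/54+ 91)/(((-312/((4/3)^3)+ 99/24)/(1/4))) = -29/162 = -0.18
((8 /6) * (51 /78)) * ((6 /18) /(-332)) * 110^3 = -11313500 /9711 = -1165.02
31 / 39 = 0.79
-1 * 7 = -7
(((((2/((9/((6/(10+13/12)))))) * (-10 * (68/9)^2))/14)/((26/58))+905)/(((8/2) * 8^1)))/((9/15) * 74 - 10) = 4382413675/5395807872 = 0.81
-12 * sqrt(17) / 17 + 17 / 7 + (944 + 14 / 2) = 6674 / 7 - 12 * sqrt(17) / 17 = 950.52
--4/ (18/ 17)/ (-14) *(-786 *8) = 35632/ 21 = 1696.76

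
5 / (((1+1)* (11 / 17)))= 3.86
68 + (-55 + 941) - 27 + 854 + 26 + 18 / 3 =1813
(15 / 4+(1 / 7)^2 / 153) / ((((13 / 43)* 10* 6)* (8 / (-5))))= -4835737 / 37425024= -0.13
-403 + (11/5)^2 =-9954/25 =-398.16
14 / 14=1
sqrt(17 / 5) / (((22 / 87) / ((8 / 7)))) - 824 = -824+ 348 * sqrt(85) / 385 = -815.67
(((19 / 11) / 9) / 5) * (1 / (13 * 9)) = 19 / 57915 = 0.00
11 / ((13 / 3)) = 33 / 13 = 2.54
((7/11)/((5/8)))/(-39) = -56/2145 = -0.03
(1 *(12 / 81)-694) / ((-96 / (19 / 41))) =177973 / 53136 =3.35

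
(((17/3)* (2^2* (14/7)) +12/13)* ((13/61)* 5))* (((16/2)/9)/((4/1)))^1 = 18040/1647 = 10.95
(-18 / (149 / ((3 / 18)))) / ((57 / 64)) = -64 / 2831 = -0.02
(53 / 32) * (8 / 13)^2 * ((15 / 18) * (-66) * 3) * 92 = -9521.18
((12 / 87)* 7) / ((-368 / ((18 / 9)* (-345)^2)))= -36225 / 58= -624.57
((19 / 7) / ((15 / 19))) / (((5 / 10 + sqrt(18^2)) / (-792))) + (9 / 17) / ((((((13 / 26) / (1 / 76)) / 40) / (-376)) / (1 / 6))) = -76173984 / 418285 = -182.11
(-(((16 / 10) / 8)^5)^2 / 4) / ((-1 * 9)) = 1 / 351562500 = 0.00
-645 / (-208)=3.10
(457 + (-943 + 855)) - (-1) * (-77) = 292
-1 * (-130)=130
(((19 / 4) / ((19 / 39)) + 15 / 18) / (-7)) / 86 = -127 / 7224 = -0.02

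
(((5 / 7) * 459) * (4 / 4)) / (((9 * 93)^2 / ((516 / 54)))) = 7310 / 1634661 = 0.00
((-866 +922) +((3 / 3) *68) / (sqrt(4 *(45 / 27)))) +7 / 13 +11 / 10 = 34 *sqrt(15) / 5 +7493 / 130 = 83.97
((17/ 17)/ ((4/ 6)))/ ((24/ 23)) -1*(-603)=9671/ 16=604.44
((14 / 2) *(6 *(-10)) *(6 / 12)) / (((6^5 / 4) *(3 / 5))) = -175 / 972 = -0.18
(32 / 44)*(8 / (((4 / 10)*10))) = 16 / 11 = 1.45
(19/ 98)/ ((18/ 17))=323/ 1764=0.18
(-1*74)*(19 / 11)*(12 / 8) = -2109 / 11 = -191.73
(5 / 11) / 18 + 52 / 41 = 10501 / 8118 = 1.29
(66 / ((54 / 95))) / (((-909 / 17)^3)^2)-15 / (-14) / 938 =76158600836409848395 / 66674026424061275493708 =0.00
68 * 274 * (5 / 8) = 11645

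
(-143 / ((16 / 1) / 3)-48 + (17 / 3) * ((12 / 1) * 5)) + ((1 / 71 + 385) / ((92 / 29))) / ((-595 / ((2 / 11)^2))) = 29342802353 / 110652080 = 265.18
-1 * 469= -469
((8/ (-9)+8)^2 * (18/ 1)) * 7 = 57344/ 9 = 6371.56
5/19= 0.26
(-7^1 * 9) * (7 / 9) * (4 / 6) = -98 / 3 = -32.67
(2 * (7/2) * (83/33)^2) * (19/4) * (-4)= -916237/1089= -841.36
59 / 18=3.28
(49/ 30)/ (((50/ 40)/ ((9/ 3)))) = 98/ 25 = 3.92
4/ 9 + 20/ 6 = 34/ 9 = 3.78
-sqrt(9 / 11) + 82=82 - 3 * sqrt(11) / 11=81.10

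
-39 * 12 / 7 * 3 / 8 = -351 / 14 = -25.07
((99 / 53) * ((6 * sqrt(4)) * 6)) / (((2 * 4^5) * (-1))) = -891 / 13568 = -0.07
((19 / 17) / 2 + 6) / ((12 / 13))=2899 / 408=7.11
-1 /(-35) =0.03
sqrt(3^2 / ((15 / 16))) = 4 *sqrt(15) / 5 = 3.10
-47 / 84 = -0.56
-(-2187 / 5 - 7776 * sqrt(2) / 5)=2187 / 5+7776 * sqrt(2) / 5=2636.78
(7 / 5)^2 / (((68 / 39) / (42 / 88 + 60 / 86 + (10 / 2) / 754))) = 123891747 / 93275600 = 1.33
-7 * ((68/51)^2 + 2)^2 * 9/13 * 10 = -80920/117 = -691.62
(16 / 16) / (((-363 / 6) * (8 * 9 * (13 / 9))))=-1 / 6292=-0.00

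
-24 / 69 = -8 / 23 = -0.35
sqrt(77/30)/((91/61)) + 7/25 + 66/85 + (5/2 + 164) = 61 * sqrt(2310)/2730 + 142423/850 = 168.63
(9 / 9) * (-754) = -754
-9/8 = -1.12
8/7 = 1.14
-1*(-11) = 11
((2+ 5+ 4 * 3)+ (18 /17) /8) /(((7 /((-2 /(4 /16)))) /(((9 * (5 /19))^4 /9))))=-1185536250 /15508199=-76.45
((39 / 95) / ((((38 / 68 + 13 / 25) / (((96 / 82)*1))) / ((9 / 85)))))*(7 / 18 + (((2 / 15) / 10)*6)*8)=866736 / 17858575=0.05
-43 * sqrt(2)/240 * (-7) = 301 * sqrt(2)/240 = 1.77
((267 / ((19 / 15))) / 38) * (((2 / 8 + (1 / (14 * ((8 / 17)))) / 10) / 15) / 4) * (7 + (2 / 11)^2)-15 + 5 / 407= -19503826217 / 1316465920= -14.82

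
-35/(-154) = 5/22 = 0.23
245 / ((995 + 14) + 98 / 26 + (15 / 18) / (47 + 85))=0.24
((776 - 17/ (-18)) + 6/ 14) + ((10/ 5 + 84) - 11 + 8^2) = 916.37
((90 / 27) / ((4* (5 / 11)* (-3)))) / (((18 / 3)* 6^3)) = -0.00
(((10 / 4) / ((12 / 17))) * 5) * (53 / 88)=22525 / 2112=10.67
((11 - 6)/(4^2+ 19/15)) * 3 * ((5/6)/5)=0.14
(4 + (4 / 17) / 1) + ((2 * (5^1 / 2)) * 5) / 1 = 497 / 17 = 29.24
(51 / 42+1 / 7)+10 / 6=127 / 42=3.02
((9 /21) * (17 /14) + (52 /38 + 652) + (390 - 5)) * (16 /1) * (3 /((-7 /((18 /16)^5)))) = -342675105417 /26693632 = -12837.34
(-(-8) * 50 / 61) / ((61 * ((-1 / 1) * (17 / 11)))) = -4400 / 63257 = -0.07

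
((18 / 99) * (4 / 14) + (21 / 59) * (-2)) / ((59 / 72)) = -215856 / 268037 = -0.81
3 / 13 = 0.23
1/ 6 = 0.17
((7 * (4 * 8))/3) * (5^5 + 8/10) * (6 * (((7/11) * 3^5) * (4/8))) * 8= 47640192768/55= 866185323.05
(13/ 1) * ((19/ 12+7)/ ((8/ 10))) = 6695/ 48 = 139.48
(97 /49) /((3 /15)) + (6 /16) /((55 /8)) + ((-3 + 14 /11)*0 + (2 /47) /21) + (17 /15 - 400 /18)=-11.13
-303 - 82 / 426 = -64580 / 213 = -303.19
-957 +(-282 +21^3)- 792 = 7230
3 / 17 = 0.18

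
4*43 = 172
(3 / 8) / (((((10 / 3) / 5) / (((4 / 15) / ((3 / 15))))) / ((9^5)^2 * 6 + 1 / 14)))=878669669055 / 56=15690529804.55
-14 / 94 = -7 / 47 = -0.15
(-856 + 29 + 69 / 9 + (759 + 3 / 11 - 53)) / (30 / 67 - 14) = 249977 / 29964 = 8.34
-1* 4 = -4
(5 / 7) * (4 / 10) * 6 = 12 / 7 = 1.71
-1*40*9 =-360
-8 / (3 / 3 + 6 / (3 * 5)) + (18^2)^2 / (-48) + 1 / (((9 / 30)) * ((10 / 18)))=-15307 / 7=-2186.71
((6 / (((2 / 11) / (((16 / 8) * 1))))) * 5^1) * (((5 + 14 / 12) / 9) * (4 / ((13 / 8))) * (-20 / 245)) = -260480 / 5733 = -45.44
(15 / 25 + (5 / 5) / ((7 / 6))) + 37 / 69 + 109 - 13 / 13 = 109.99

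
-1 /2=-0.50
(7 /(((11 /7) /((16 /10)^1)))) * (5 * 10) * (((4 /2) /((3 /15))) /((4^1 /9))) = 8018.18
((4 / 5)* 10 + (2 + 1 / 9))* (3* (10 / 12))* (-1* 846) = -21385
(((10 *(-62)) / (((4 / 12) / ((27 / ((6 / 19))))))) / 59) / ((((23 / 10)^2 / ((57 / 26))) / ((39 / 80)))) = -67985325 / 124844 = -544.56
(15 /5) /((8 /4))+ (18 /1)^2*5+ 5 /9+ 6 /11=321275 /198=1622.60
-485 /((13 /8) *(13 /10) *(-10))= 3880 /169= 22.96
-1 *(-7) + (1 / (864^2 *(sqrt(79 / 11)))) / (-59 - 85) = 7 - sqrt(869) / 8492138496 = 7.00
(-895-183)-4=-1082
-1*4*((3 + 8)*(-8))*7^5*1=5916064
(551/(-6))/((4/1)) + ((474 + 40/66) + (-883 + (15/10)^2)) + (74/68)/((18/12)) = -428.38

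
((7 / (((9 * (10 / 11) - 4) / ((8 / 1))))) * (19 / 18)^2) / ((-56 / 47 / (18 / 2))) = -186637 / 1656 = -112.70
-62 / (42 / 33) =-341 / 7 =-48.71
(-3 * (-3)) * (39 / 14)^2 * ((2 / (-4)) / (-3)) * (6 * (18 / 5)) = 123201 / 490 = 251.43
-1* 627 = -627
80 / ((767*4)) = 20 / 767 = 0.03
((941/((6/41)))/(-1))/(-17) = 38581/102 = 378.25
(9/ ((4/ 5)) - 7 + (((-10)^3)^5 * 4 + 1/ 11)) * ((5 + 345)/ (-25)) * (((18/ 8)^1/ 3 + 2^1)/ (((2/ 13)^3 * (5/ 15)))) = 8120111999999991187833/ 64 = 126876749999999862309.89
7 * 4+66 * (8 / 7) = 724 / 7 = 103.43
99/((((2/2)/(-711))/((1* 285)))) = -20060865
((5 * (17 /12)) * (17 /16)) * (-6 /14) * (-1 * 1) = 1445 /448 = 3.23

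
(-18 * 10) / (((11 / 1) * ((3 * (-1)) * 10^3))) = 0.01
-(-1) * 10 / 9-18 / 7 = -92 / 63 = -1.46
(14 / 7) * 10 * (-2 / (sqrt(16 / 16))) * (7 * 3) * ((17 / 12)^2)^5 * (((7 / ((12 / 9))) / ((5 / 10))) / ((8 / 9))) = -493918505610005 / 1528823808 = -323070.91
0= 0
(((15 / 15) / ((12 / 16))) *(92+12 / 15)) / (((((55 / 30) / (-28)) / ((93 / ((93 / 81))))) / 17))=-143119872 / 55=-2602179.49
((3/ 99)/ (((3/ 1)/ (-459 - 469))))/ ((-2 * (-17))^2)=-232/ 28611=-0.01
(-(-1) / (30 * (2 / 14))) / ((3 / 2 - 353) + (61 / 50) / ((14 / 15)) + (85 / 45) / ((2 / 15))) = -98 / 141131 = -0.00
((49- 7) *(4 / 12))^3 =2744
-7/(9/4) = -28/9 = -3.11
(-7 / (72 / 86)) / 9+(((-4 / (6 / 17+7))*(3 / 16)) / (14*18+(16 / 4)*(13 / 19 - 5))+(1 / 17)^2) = -48338420821 / 52202070000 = -0.93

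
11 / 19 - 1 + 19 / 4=329 / 76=4.33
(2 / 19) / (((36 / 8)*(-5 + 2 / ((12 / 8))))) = -4 / 627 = -0.01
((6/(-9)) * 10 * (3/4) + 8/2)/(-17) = 1/17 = 0.06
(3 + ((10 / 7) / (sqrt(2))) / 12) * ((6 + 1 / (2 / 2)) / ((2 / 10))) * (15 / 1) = 125 * sqrt(2) / 4 + 1575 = 1619.19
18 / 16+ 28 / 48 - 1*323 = -7711 / 24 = -321.29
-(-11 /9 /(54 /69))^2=-64009 /26244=-2.44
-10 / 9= -1.11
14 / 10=1.40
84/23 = 3.65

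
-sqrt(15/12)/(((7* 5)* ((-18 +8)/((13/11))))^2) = -169* sqrt(5)/29645000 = -0.00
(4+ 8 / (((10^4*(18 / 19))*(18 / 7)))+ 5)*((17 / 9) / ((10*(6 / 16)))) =61967261 / 13668750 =4.53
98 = 98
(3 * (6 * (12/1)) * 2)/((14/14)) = 432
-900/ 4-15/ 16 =-3615/ 16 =-225.94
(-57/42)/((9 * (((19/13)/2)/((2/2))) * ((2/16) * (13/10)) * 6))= -0.21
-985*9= -8865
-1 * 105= -105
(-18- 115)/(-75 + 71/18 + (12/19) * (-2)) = 45486/24733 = 1.84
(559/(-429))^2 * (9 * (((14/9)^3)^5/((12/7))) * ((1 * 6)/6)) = 503379465201190903808/74738480950357587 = 6735.21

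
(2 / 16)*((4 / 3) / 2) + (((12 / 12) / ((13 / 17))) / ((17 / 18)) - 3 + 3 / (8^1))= -1.16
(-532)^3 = -150568768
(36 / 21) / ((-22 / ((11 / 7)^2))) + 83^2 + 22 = 2370407 / 343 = 6910.81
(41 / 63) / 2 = 41 / 126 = 0.33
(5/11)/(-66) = -5/726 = -0.01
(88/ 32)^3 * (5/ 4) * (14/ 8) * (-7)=-326095/ 1024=-318.45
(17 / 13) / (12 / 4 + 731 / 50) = 850 / 11453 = 0.07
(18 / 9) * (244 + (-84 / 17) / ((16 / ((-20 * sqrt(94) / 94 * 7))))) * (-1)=-488 -735 * sqrt(94) / 799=-496.92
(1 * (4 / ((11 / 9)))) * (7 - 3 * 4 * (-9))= 4140 / 11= 376.36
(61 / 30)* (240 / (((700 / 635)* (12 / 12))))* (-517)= -228868.51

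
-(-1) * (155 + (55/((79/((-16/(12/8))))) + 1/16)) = 559837/3792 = 147.64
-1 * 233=-233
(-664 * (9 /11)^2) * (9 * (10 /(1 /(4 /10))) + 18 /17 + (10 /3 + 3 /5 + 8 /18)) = -18418.40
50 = 50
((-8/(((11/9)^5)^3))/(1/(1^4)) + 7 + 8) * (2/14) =8715941926353939/4177248169415651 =2.09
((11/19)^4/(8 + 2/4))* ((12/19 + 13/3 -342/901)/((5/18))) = 41373533388/189632041915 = 0.22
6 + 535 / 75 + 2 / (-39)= 2551 / 195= 13.08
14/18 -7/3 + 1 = -5/9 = -0.56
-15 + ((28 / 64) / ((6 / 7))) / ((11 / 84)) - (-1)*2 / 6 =-10.77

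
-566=-566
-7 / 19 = -0.37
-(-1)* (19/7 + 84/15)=291/35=8.31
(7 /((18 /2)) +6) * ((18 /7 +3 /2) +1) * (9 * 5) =21655 /14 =1546.79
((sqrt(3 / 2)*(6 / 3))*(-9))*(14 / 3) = -42*sqrt(6) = -102.88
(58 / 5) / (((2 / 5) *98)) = 29 / 98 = 0.30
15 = 15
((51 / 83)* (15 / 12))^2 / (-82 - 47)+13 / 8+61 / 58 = 367285359 / 137449328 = 2.67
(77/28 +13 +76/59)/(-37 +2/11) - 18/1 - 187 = -19638131/95580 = -205.46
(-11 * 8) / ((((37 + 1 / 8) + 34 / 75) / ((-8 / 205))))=84480 / 924427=0.09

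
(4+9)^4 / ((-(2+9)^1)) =-28561 / 11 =-2596.45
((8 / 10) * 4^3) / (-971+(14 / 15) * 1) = -768 / 14551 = -0.05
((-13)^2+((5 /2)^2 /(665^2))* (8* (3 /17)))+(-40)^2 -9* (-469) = 1801270876 /300713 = 5990.00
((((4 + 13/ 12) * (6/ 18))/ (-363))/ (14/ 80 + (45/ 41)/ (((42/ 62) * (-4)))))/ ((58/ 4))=350140/ 250216263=0.00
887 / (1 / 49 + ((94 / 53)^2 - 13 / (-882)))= 2197576206 / 7880431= 278.86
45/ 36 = 5/ 4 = 1.25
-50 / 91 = -0.55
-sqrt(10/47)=-sqrt(470)/47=-0.46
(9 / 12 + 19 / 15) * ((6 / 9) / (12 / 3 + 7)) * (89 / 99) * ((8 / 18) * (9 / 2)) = 89 / 405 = 0.22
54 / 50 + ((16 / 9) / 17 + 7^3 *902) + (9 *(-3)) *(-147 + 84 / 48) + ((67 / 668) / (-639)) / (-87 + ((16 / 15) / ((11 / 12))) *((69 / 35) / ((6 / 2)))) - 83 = 2358196061722962401 / 7528738209075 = 313225.93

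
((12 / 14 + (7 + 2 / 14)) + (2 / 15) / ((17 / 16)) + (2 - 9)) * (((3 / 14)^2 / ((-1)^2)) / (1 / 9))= 1107 / 2380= 0.47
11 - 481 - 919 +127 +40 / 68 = -21444 / 17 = -1261.41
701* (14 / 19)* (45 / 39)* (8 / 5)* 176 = 41454336 / 247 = 167831.32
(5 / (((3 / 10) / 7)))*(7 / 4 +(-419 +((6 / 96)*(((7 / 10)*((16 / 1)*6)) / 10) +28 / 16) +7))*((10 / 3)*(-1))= 1428280 / 9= 158697.78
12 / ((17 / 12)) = 144 / 17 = 8.47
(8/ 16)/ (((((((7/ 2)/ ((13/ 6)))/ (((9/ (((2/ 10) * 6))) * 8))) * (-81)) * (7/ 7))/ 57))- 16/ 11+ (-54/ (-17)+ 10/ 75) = -1981598/ 176715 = -11.21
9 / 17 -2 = -25 / 17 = -1.47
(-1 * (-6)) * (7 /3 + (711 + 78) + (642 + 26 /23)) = 197956 /23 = 8606.78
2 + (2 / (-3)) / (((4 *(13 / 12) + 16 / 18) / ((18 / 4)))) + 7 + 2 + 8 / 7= 3806 / 329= 11.57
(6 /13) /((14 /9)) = 27 /91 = 0.30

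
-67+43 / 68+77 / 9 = -57.81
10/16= 5/8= 0.62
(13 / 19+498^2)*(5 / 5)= 4712089 / 19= 248004.68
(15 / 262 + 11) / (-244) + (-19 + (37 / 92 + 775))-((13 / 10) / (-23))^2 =639457540067 / 845447800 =756.35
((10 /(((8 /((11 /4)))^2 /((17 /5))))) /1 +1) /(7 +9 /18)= 2569 /3840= 0.67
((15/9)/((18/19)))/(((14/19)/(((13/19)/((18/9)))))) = 1235/1512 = 0.82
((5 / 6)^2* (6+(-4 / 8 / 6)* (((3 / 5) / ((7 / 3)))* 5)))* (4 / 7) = 1375 / 588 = 2.34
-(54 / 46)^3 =-19683 / 12167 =-1.62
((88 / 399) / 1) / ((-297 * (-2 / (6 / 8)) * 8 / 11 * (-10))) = -11 / 287280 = -0.00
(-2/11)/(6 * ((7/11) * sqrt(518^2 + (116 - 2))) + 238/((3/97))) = -54417/2150958901 + 27 * sqrt(268438)/2150958901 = -0.00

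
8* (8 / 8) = 8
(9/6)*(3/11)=9/22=0.41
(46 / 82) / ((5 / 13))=299 / 205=1.46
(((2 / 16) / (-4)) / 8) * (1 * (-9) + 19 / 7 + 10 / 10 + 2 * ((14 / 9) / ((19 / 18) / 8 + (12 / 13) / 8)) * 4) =-0.18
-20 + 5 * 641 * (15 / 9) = 15965 / 3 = 5321.67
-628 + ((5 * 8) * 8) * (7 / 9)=-3412 / 9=-379.11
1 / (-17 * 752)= -1 / 12784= -0.00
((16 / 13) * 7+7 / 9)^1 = 1099 / 117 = 9.39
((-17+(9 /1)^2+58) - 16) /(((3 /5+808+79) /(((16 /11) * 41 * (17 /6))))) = 20.18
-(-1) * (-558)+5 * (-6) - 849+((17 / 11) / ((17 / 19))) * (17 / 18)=-284203 / 198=-1435.37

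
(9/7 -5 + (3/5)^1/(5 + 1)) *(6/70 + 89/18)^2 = -2540767933/27783000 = -91.45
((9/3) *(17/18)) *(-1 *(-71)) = 1207/6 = 201.17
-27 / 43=-0.63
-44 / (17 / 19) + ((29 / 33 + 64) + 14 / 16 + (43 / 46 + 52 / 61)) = 115635457 / 6296664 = 18.36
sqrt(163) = 12.77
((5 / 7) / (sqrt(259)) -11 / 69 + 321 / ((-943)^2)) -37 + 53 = 5 * sqrt(259) / 1813 + 42259622 / 2667747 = 15.89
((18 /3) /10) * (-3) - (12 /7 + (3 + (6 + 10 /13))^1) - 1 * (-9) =-1949 /455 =-4.28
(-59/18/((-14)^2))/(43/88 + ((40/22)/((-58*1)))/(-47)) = -884587/25881849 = -0.03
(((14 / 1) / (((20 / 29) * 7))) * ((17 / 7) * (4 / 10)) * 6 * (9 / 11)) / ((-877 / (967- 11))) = -25450632 / 1688225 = -15.08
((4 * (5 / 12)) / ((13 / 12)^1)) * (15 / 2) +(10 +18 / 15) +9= 2063 / 65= 31.74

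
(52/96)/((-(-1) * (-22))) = -13/528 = -0.02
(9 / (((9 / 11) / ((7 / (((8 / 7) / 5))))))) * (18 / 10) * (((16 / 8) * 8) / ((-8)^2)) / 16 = 4851 / 512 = 9.47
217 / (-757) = -217 / 757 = -0.29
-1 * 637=-637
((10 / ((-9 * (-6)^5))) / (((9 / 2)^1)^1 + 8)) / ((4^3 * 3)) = 1 / 16796160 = 0.00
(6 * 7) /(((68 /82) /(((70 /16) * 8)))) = 30135 /17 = 1772.65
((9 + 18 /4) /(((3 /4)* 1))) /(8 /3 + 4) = 27 /10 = 2.70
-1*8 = -8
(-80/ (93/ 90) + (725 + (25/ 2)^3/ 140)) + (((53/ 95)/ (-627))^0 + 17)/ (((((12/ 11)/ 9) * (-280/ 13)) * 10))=14340273/ 21700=660.84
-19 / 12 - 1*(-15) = 161 / 12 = 13.42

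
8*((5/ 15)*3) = 8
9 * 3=27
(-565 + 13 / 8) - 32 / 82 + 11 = -181307 / 328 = -552.77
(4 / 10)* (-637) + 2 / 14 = -8913 / 35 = -254.66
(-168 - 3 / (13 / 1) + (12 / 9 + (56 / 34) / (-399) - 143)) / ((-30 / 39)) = 390383 / 969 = 402.87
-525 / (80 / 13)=-1365 / 16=-85.31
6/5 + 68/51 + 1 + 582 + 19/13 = 114464/195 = 586.99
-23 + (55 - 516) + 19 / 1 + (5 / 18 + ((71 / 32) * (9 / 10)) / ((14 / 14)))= -1332649 / 2880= -462.73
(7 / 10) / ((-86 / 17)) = -119 / 860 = -0.14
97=97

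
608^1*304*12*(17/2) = 18852864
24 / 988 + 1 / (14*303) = 25699 / 1047774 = 0.02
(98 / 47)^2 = 9604 / 2209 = 4.35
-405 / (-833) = 405 / 833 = 0.49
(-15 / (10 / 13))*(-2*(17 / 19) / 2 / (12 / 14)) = 1547 / 76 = 20.36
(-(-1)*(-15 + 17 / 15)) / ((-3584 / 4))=13 / 840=0.02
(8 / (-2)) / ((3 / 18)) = -24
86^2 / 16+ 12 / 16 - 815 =-352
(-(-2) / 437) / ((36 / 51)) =17 / 2622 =0.01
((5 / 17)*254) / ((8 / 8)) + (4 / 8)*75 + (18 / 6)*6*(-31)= -15157 / 34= -445.79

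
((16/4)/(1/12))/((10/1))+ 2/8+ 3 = 161/20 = 8.05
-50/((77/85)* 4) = -2125/154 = -13.80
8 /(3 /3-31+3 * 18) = 1 /3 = 0.33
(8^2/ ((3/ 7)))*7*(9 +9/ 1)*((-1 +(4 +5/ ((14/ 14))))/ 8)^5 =18816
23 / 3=7.67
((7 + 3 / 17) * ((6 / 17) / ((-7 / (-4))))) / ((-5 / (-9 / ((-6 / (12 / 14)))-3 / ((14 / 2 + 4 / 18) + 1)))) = -0.27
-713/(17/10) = -7130/17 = -419.41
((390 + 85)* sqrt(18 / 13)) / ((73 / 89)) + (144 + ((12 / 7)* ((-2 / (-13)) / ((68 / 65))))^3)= 242689896 / 1685159 + 126825* sqrt(26) / 949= 825.45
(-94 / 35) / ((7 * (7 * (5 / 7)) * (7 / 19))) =-1786 / 8575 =-0.21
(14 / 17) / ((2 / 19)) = 133 / 17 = 7.82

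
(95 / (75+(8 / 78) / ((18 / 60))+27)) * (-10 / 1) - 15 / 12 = -252235 / 23948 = -10.53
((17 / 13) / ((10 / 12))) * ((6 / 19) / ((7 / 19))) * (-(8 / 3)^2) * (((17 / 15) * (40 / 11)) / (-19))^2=-80494592 / 178873695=-0.45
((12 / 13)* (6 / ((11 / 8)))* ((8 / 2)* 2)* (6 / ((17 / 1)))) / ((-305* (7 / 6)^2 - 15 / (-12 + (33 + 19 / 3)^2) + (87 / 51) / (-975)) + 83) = -7813324800 / 228187530817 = -0.03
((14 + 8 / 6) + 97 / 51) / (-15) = -293 / 255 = -1.15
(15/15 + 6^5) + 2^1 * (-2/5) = 38881/5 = 7776.20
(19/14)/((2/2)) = 19/14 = 1.36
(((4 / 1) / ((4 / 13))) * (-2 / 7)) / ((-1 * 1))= 26 / 7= 3.71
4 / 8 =1 / 2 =0.50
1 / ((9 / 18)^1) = 2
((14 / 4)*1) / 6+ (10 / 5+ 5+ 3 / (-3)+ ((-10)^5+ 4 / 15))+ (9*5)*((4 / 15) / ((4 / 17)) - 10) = -2007843 / 20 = -100392.15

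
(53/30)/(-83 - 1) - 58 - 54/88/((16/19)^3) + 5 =-3068369459/56770560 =-54.05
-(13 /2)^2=-169 /4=-42.25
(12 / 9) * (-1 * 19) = -25.33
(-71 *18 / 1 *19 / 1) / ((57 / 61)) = -25986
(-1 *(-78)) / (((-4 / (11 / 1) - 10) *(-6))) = 143 / 114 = 1.25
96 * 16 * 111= 170496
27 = 27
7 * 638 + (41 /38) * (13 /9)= 1527905 /342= 4467.56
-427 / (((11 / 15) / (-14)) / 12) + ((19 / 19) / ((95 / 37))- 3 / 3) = 102223162 / 1045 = 97821.21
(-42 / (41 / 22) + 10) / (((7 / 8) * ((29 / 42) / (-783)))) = 666144 / 41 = 16247.41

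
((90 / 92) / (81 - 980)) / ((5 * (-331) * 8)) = 9 / 109505392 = 0.00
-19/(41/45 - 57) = 855/2524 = 0.34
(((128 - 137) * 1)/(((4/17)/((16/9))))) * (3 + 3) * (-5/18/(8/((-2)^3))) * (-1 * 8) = 2720/3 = 906.67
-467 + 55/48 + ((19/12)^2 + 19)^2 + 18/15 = -2.11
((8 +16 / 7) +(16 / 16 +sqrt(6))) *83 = 83 *sqrt(6) +6557 / 7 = 1140.02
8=8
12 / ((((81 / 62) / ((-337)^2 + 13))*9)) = 28168336 / 243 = 115919.08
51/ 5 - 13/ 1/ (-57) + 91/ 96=34583/ 3040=11.38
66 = 66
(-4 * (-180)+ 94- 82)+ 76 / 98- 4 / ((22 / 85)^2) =3990601 / 5929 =673.06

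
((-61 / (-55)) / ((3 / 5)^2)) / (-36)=-305 / 3564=-0.09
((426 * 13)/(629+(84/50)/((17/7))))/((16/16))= 8.79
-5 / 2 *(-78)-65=130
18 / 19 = 0.95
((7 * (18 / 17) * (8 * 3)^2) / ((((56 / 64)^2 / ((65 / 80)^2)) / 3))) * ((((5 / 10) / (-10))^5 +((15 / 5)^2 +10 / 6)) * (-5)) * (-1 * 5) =200250508419 / 68000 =2944860.42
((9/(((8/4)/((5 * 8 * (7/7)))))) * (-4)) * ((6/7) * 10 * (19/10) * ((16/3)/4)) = -109440/7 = -15634.29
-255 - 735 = -990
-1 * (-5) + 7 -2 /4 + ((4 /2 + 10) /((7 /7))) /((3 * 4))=25 /2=12.50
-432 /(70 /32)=-6912 /35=-197.49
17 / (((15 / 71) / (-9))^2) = 771273 / 25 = 30850.92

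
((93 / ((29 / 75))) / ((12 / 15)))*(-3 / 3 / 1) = -34875 / 116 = -300.65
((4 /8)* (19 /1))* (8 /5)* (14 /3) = 1064 /15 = 70.93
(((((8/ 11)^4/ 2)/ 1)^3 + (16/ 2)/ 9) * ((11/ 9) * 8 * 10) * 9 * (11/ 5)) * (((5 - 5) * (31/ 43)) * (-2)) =0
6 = 6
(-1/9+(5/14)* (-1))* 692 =-20414/63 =-324.03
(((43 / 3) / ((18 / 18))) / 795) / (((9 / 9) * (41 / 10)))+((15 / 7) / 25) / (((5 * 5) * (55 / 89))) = 9360469 / 941180625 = 0.01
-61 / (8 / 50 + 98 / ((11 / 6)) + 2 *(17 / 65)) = -218075 / 193542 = -1.13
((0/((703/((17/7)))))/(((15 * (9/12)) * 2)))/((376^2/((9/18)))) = 0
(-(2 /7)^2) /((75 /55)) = -0.06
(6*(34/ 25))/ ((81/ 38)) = 2584/ 675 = 3.83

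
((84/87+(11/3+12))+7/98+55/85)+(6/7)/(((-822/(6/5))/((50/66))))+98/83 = 47992506479/2589927186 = 18.53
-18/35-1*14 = -508/35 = -14.51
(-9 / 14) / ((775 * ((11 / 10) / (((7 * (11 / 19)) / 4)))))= -9 / 11780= -0.00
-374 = -374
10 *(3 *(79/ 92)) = 1185/ 46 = 25.76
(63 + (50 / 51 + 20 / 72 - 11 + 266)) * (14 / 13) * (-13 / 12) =-683851 / 1836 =-372.47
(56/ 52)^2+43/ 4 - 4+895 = 610367/ 676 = 902.91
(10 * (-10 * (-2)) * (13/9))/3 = 2600/27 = 96.30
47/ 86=0.55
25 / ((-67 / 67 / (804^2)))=-16160400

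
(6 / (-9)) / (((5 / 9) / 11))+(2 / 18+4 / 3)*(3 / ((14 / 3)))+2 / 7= -839 / 70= -11.99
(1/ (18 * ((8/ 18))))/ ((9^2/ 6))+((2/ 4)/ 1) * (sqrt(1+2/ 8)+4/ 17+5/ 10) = 173/ 459+sqrt(5)/ 4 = 0.94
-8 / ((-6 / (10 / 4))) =10 / 3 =3.33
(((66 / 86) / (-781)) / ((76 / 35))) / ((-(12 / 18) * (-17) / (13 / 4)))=-4095 / 31555808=-0.00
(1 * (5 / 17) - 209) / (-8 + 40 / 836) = 370766 / 14127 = 26.25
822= 822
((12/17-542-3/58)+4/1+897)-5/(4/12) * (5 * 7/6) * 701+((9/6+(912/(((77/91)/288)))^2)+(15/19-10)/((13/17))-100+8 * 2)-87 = 2839454731968830557/29468582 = 96355322830.56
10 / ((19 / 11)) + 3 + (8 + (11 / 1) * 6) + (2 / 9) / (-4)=28295 / 342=82.73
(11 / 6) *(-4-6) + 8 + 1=-9.33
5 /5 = 1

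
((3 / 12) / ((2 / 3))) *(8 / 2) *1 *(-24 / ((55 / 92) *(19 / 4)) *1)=-13248 / 1045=-12.68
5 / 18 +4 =77 / 18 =4.28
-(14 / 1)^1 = -14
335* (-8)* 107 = -286760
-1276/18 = -70.89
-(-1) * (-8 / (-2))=4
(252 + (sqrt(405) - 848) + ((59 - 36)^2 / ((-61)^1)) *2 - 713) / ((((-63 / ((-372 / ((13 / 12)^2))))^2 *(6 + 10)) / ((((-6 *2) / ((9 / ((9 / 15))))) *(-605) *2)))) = -173407276652544 / 85368829 + 19289622528 *sqrt(5) / 1399489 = -2000451.12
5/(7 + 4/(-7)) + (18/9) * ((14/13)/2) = 217/117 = 1.85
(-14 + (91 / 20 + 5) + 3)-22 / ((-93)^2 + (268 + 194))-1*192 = -35250899 / 182220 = -193.45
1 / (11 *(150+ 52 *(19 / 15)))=15 / 35618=0.00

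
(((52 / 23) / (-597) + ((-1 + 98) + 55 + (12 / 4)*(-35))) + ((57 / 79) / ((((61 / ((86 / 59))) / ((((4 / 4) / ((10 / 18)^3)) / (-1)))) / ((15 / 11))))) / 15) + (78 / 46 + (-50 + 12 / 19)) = -69935800308812 / 101992304382375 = -0.69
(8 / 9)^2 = 0.79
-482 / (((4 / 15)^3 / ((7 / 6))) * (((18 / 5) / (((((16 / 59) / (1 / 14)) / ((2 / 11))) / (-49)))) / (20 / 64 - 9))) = -230305625 / 7552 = -30495.98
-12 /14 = -6 /7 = -0.86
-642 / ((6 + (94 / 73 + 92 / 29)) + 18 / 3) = -679557 / 17423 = -39.00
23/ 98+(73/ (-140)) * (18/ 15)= -479/ 1225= -0.39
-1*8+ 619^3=237176651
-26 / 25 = -1.04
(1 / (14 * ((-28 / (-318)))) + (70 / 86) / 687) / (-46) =-4703879 / 266341656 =-0.02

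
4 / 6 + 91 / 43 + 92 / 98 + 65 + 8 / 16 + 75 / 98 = 442388 / 6321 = 69.99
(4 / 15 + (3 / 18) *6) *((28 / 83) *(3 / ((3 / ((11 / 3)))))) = 5852 / 3735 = 1.57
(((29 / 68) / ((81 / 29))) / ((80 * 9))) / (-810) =-841 / 3212265600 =-0.00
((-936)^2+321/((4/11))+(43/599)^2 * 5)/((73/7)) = 8810504128265/104769892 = 84093.86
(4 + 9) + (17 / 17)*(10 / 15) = 41 / 3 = 13.67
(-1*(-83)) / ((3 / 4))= 332 / 3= 110.67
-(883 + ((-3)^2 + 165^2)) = -28117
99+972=1071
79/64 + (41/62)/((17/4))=46881/33728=1.39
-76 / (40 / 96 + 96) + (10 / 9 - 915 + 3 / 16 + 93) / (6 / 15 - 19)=671463581 / 15494544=43.34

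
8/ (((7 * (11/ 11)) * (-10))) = -4/ 35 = -0.11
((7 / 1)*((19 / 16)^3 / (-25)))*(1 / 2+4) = -432117 / 204800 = -2.11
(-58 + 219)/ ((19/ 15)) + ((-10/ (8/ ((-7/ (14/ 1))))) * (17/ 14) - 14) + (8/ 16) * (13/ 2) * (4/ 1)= 269967/ 2128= 126.86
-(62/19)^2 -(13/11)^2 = -526133/43681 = -12.04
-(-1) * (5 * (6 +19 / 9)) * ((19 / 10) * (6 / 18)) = 1387 / 54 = 25.69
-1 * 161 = -161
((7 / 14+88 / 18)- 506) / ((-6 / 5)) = 45055 / 108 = 417.18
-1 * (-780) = 780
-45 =-45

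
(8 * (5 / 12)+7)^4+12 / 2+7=924574 / 81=11414.49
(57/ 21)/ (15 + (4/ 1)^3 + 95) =19/ 1218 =0.02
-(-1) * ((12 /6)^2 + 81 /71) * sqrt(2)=365 * sqrt(2) /71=7.27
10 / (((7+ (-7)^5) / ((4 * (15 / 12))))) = -1 / 336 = -0.00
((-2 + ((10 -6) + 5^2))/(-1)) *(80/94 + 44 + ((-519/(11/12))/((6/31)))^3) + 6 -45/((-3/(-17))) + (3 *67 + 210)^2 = 42280379008320396/62557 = 675869670993.18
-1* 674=-674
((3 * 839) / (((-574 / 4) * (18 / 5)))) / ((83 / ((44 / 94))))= -92290 / 3358761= -0.03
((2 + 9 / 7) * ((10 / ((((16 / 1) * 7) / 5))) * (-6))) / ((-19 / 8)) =3450 / 931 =3.71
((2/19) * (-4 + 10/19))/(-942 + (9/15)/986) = 19720/50803169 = 0.00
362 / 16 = 22.62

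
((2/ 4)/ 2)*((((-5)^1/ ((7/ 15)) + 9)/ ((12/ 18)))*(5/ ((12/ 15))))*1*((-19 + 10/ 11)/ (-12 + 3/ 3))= -44775/ 6776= -6.61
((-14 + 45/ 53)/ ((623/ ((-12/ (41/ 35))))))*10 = 10200/ 4717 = 2.16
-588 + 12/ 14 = -587.14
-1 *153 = -153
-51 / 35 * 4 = -204 / 35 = -5.83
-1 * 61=-61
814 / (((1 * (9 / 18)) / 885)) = 1440780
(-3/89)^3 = -27/704969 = -0.00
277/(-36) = -277/36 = -7.69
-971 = -971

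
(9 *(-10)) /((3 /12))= -360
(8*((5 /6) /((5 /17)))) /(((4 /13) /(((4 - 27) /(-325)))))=391 /75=5.21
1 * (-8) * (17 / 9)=-136 / 9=-15.11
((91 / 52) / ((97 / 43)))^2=90601 / 150544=0.60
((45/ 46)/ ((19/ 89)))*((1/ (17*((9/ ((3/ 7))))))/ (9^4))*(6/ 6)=445/ 227461122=0.00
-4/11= -0.36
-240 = -240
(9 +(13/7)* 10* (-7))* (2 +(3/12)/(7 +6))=-244.33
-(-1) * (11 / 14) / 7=11 / 98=0.11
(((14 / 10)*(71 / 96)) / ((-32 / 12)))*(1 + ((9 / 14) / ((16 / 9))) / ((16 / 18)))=-178991 / 327680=-0.55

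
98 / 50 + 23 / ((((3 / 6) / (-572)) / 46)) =-30258751 / 25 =-1210350.04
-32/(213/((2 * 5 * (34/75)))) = -2176/3195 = -0.68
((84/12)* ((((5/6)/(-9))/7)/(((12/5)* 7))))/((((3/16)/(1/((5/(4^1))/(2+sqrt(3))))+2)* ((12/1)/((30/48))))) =-9875/82631178-625* sqrt(3)/55087452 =-0.00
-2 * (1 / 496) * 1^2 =-1 / 248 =-0.00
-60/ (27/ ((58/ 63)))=-1160/ 567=-2.05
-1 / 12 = -0.08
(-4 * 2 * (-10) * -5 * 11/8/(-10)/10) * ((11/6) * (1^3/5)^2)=121/300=0.40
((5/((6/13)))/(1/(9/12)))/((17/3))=195/136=1.43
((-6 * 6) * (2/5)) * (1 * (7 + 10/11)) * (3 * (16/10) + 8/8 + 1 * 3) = -25056/25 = -1002.24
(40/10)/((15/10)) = 2.67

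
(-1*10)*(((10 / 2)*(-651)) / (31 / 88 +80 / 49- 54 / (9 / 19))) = -46785200 / 161003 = -290.59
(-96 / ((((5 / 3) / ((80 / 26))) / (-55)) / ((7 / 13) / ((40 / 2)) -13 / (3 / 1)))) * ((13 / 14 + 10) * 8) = -4341655296 / 1183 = -3670038.29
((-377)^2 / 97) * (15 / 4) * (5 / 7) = 10659675 / 2716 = 3924.77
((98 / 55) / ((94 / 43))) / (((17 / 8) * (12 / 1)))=4214 / 131835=0.03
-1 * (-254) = 254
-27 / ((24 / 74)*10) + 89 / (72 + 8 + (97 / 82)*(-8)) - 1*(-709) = 20300011 / 28920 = 701.94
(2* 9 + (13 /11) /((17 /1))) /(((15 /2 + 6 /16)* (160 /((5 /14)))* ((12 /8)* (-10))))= -3379 /9896040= -0.00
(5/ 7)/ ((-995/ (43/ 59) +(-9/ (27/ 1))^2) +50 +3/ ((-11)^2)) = -234135/ 431074217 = -0.00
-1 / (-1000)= 1 / 1000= 0.00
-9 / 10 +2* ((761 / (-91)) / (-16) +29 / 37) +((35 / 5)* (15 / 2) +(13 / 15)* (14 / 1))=26806531 / 404040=66.35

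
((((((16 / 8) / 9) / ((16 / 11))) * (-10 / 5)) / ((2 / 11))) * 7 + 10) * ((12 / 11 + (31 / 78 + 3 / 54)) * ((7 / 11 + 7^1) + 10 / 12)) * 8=-10851007 / 58806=-184.52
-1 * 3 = -3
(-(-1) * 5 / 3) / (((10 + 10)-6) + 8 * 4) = 5 / 138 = 0.04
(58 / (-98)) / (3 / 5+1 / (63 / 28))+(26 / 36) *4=48133 / 20727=2.32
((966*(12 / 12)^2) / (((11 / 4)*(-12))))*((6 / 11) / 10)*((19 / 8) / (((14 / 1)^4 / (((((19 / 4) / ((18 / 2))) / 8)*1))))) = -8303 / 1274972160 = -0.00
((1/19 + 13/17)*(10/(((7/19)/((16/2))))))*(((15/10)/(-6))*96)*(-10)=5068800/119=42594.96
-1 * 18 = -18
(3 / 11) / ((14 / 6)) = 9 / 77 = 0.12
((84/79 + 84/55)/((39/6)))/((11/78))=135072/47795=2.83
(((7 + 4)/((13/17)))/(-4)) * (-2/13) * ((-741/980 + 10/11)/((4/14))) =28033/94640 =0.30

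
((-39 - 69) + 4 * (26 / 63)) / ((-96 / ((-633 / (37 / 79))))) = -27920575 / 18648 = -1497.24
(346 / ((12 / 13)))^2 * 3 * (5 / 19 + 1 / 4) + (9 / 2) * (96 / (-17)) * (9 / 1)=1116636269 / 5168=216067.39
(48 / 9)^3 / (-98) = -2048 / 1323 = -1.55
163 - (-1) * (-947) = -784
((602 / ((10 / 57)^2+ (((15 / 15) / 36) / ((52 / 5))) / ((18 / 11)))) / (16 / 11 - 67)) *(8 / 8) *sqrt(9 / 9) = -11507386176 / 40608265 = -283.38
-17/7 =-2.43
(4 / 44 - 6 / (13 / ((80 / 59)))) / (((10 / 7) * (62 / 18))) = -284319 / 2615470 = -0.11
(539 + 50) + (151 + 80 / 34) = 12620 / 17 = 742.35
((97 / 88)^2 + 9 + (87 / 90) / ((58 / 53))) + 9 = 2334623 / 116160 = 20.10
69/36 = 23/12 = 1.92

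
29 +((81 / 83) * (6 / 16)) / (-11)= 211573 / 7304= 28.97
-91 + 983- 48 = 844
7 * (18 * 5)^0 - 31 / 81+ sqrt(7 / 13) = sqrt(91) / 13+ 536 / 81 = 7.35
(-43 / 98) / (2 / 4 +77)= -0.01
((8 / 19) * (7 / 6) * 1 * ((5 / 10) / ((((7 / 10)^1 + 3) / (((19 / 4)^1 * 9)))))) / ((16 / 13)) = 2.31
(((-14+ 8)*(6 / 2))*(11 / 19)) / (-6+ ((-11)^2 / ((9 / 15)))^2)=-1782 / 6953449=-0.00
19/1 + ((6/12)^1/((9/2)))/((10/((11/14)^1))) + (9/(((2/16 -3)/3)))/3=460153/28980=15.88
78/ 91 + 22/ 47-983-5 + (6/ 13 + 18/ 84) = -8434235/ 8554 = -986.00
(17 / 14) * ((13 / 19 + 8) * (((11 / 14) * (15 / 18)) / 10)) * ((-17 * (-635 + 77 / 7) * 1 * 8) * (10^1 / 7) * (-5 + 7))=1091032800 / 6517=167413.35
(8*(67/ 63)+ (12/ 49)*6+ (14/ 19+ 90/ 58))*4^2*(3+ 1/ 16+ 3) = 289108597/ 242991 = 1189.79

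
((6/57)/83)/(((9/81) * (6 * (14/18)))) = 27/11039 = 0.00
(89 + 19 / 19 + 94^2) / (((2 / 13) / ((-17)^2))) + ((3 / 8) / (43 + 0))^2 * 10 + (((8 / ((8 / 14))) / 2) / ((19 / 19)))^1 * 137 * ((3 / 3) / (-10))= 4960466166609 / 295840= 16767395.10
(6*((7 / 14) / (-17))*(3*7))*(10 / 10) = -63 / 17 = -3.71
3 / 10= 0.30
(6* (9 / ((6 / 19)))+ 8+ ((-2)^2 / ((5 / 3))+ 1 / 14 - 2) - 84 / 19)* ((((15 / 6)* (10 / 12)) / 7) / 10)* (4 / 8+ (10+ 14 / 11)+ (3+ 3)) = 91031447 / 983136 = 92.59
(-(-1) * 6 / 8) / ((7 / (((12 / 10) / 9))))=1 / 70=0.01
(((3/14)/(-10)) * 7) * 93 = -279/20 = -13.95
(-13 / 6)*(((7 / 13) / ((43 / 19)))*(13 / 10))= -1729 / 2580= -0.67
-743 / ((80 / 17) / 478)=-3018809 / 40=-75470.22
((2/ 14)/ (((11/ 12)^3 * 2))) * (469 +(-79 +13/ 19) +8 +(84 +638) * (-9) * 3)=-313468704/ 177023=-1770.78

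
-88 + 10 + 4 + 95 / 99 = -7231 / 99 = -73.04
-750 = -750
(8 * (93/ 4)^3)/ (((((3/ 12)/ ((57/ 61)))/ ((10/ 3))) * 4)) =76413915/ 244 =313171.78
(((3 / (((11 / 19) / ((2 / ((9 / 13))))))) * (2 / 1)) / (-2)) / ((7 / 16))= -7904 / 231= -34.22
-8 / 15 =-0.53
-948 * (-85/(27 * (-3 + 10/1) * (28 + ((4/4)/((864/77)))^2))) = 2227875840/146354719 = 15.22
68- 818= -750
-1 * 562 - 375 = -937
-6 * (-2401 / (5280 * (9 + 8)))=2401 / 14960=0.16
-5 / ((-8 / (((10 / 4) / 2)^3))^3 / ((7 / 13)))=0.04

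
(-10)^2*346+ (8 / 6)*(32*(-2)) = 103544 / 3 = 34514.67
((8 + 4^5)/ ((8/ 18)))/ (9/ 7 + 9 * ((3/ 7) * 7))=903/ 11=82.09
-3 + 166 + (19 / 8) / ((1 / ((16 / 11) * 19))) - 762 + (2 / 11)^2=-64533 / 121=-533.33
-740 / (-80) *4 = 37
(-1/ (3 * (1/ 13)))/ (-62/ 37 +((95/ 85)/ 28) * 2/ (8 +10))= 686868/ 264905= 2.59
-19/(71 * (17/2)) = -38/1207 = -0.03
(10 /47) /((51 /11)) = 110 /2397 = 0.05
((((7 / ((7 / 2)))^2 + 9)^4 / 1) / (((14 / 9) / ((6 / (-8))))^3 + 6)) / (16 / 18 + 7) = -5059495467 / 4083778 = -1238.93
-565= -565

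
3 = 3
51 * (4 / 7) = 204 / 7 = 29.14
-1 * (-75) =75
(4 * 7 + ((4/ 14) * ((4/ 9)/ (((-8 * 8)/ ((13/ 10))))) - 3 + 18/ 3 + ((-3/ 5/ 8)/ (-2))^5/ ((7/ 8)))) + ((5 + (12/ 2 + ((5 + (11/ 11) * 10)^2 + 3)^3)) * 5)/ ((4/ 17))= 928466822236891741/ 3686400000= 251862744.75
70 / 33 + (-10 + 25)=565 / 33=17.12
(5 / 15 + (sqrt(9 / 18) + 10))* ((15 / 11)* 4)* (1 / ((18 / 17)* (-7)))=-5270 / 693 - 85* sqrt(2) / 231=-8.12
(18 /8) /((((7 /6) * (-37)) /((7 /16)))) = -27 /1184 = -0.02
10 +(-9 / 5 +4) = 61 / 5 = 12.20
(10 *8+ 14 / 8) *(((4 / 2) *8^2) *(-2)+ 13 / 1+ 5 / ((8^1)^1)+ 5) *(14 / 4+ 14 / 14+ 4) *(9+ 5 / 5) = -52782705 / 32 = -1649459.53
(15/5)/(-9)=-1/3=-0.33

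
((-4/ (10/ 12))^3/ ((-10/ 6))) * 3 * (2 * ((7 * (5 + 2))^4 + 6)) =1434468455424/ 625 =2295149528.68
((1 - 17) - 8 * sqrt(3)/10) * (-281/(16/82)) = 11521 * sqrt(3)/10 +23042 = 25037.50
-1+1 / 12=-11 / 12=-0.92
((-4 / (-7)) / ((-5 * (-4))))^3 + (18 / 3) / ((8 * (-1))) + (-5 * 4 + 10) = -1843621 / 171500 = -10.75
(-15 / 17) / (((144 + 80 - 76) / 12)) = -0.07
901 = 901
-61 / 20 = -3.05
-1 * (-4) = 4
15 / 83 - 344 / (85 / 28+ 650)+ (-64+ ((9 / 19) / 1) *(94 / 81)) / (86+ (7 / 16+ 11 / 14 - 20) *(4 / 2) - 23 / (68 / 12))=-6490364032469 / 3655498198095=-1.78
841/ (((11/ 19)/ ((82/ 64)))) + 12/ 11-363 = 47977/ 32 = 1499.28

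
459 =459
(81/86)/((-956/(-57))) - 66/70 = -2551533/2877560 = -0.89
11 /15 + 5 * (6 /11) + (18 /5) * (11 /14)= 7264 /1155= 6.29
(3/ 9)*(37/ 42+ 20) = 877/ 126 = 6.96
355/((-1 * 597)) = -355/597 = -0.59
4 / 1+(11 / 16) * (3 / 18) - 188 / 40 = -281 / 480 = -0.59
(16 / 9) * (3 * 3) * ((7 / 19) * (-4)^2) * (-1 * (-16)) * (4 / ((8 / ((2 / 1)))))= 28672 / 19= 1509.05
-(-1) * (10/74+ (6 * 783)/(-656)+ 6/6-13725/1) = -166639737/12136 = -13731.03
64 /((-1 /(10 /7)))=-640 /7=-91.43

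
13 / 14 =0.93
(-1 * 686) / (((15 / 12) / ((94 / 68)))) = -64484 / 85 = -758.64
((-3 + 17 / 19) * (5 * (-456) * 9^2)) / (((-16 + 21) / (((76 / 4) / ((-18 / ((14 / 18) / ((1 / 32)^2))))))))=-65372160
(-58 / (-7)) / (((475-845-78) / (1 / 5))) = -29 / 7840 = -0.00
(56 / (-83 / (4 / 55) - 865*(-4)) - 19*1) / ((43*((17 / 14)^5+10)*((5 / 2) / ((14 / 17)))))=-22272367488 / 1936607882875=-0.01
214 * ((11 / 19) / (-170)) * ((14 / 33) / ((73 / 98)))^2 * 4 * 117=-10473584576 / 94669685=-110.63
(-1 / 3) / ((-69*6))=1 / 1242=0.00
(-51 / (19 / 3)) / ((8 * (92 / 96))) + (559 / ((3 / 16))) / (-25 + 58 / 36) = -23644407 / 183977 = -128.52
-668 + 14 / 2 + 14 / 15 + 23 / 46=-19787 / 30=-659.57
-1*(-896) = 896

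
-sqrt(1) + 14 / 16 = -0.12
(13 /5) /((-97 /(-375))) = 975 /97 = 10.05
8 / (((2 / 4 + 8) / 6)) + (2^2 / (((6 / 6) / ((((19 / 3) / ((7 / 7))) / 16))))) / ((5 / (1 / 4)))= 23363 / 4080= 5.73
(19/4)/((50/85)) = 323/40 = 8.08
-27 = -27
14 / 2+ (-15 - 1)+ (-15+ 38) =14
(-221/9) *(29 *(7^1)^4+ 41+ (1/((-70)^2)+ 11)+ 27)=-75486793421/44100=-1711718.67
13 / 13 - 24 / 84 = 5 / 7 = 0.71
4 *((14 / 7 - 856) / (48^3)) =-0.03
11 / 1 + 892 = 903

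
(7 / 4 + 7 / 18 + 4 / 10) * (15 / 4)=457 / 48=9.52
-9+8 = -1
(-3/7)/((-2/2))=3/7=0.43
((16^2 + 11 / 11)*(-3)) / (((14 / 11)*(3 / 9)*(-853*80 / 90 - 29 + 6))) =228987 / 98434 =2.33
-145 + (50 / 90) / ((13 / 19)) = -144.19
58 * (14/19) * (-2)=-1624/19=-85.47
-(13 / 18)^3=-2197 / 5832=-0.38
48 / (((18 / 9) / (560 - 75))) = 11640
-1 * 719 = -719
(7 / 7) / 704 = 0.00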